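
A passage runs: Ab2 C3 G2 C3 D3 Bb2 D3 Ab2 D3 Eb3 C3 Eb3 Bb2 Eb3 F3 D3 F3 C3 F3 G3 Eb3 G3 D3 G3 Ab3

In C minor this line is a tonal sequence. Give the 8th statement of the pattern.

Ab3 C4 G3 C4 D4

The 5-note cells begin on Ab2, Bb2, C3, D3, Eb3 — each up a 2nd from the last.
Continuing the starts: F3 → G3 → Ab3.
From Ab3 the diatonic shape gives Ab3 C4 G3 C4 D4.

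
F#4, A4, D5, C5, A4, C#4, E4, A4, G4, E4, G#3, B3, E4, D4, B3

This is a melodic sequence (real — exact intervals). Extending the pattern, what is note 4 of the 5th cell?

Grouping in 5s, the 4th note of each cell is C5, G4, D4.
Extending down a 4th: A3 → E3.

E3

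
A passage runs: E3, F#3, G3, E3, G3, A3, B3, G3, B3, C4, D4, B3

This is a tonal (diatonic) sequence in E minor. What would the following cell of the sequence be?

D4 E4 F#4 D4

With a 4-note motive the entries are E3, G3, B3, each up a 3rd from the previous.
Statement 4 starts on D4 and keeps the same diatonic contour: D4 E4 F#4 D4.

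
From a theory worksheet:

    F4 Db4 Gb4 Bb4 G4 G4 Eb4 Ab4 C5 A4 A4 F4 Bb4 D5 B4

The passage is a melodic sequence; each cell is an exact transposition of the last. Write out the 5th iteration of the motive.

Taking 5-note groups, the heads are F4, G4, A4: the pattern moves up a 2nd.
Extending up a 2nd: B4 → C#5.
So cell 5 is C#5 A4 D5 F#5 D#5.

C#5 A4 D5 F#5 D#5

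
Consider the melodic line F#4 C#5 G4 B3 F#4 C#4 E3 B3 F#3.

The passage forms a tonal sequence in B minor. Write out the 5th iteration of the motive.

Taking 3-note groups, the heads are F#4, B3, E3: the pattern moves down a 5th.
Extending down a 5th: A2 → D2.
From D2 the diatonic shape gives D2 A2 E2.

D2 A2 E2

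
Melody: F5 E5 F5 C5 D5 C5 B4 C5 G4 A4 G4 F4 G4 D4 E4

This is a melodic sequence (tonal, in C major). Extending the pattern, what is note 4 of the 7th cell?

With 5-note cells, note 4 of each statement runs C5, G4, D4.
Carrying that down a 4th forward: A3 → E3 → B2 → F2.

F2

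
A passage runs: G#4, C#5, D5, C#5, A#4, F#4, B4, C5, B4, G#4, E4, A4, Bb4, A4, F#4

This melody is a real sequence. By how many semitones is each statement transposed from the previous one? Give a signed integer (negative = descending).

Taking 5-note groups, the heads are G#4, F#4, E4: the pattern moves down a 2nd.
Counting half-steps from G#4 to F#4: -2.

-2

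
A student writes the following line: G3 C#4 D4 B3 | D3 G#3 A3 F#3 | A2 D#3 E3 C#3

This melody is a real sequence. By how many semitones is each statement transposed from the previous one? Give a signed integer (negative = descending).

-5

Taking 4-note groups, the heads are G3, D3, A2: the pattern moves down a 4th.
Counting half-steps from G3 to D3: -5.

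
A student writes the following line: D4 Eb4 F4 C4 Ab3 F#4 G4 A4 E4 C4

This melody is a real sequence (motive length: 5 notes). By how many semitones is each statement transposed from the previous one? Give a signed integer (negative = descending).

4

The 5-note cells begin on D4, F#4 — each up a 3rd from the last.
D4→F#4 is 66 − 62 = 4 semitones.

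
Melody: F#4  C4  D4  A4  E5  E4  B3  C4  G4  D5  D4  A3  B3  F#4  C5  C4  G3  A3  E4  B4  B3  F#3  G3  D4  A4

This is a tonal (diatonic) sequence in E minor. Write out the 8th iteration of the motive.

Unit = 5 notes; the statements start on F#4, E4, D4, C4, B3, moving down a 2nd each time.
Continuing the starts: A3 → G3 → F#3.
From F#3 the diatonic shape gives F#3 C3 D3 A3 E4.

F#3 C3 D3 A3 E4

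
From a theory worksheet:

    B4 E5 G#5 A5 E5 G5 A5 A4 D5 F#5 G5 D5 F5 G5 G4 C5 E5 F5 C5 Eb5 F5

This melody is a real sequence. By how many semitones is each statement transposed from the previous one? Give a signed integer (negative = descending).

Taking 7-note groups, the heads are B4, A4, G4: the pattern moves down a 2nd.
Counting half-steps from B4 to A4: -2.

-2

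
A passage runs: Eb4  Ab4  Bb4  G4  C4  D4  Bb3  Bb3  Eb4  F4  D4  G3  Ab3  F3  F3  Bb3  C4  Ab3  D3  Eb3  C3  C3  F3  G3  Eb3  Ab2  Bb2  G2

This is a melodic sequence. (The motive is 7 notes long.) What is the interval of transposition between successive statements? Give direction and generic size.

Taking 7-note groups, the heads are Eb4, Bb3, F3, C3: the pattern moves down a 4th.
From Eb4 to Bb3: down a 4th.

down a 4th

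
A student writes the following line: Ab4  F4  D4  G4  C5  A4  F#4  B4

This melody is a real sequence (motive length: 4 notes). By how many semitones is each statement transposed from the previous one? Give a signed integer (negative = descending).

Taking 4-note groups, the heads are Ab4, C5: the pattern moves up a 3rd.
Counting half-steps from Ab4 to C5: 4.

4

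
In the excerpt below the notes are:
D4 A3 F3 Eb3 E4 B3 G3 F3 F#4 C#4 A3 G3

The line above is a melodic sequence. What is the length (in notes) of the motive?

12 notes total. Splitting into 3 groups of 4:
D4 A3 F3 Eb3 | E4 B3 G3 F3 | F#4 C#4 A3 G3
That's a consistent up a 2nd shift per cell, and no other grouping gives one.

4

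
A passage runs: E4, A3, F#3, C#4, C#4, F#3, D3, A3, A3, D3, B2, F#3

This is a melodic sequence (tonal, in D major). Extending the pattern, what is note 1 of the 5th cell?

D3

The unit is 4 notes. Position-1 pitches of the 3 shown cells: E4, C#4, A3.
Extending down a 3rd: F#3 → D3.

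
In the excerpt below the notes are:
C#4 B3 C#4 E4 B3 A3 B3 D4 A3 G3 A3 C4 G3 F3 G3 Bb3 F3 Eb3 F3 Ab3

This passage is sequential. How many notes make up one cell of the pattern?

4

There are 20 notes; a 4-note unit gives 5 cells:
C#4 B3 C#4 E4 | B3 A3 B3 D4 | A3 G3 A3 C4 | G3 F3 G3 Bb3 | F3 Eb3 F3 Ab3
Every group is a transposition down a 2nd of the one before; no shorter unit works.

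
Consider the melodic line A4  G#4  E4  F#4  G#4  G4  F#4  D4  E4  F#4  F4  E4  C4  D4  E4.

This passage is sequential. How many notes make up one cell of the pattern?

15 notes total. Splitting into 3 groups of 5:
A4 G#4 E4 F#4 G#4 | G4 F#4 D4 E4 F#4 | F4 E4 C4 D4 E4
That's a consistent down a 2nd shift per cell, and no other grouping gives one.

5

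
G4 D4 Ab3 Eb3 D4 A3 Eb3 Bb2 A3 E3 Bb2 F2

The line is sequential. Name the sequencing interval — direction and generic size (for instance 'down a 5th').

down a 4th

Taking 4-note groups, the heads are G4, D4, A3: the pattern moves down a 4th.
From G4 to D4: down a 4th.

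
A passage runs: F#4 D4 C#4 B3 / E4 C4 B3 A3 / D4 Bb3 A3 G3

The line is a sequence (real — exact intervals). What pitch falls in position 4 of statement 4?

Grouping in 4s, the 4th note of each cell is B3, A3, G3.
One more down a 2nd gives F3.

F3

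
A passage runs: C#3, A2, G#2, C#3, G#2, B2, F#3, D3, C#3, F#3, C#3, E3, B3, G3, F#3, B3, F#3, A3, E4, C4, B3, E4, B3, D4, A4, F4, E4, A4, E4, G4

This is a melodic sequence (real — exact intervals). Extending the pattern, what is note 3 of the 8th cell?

G5

With 6-note cells, note 3 of each statement runs G#2, C#3, F#3, B3, E4.
Carrying that up a 4th forward: A4 → D5 → G5.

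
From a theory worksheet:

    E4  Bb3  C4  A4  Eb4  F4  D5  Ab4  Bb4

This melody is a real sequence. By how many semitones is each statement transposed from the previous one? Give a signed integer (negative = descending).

The 3-note cells begin on E4, A4, D5 — each up a 4th from the last.
E4 to A4 spans +5 semitones.

5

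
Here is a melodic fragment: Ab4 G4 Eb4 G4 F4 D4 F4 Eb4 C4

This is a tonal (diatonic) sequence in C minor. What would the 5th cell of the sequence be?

The 3-note cells begin on Ab4, G4, F4 — each down a 2nd from the last.
Extending down a 2nd: Eb4 → D4.
From D4 the diatonic shape gives D4 C4 Ab3.

D4 C4 Ab3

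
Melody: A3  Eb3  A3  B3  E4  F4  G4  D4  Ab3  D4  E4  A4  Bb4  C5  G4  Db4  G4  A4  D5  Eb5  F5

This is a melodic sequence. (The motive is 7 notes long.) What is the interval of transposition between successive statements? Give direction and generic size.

Unit = 7 notes; the statements start on A3, D4, G4, moving up a 4th each time.
A3 to D4 is up a 4th.

up a 4th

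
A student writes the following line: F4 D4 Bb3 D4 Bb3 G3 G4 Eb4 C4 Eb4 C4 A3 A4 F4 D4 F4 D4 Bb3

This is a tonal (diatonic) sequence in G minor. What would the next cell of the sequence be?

Bb4 G4 Eb4 G4 Eb4 C4

The 6-note cells begin on F4, G4, A4 — each up a 2nd from the last.
From Bb4 the diatonic shape gives Bb4 G4 Eb4 G4 Eb4 C4.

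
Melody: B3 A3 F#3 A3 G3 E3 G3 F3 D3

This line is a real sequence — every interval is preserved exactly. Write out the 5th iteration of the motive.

Taking 3-note groups, the heads are B3, A3, G3: the pattern moves down a 2nd.
Carrying on: F3 → Eb3.
From Eb3 the exact shape gives Eb3 Db3 Bb2.

Eb3 Db3 Bb2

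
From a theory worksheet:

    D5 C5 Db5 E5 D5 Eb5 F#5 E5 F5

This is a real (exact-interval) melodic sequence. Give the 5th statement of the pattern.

With a 3-note motive the entries are D5, E5, F#5, each up a 2nd from the previous.
Extending up a 2nd: G#5 → A#5.
From A#5 the exact shape gives A#5 G#5 A5.

A#5 G#5 A5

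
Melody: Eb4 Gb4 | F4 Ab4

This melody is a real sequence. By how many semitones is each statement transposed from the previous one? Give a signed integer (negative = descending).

Taking 2-note groups, the heads are Eb4, F4: the pattern moves up a 2nd.
Eb4→F4 is 65 − 63 = 2 semitones.

2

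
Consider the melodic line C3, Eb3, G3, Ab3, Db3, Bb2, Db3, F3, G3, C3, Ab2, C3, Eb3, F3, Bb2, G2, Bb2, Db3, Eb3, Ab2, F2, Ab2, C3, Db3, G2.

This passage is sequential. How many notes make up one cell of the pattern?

5

25 notes total. Splitting into 5 groups of 5:
C3 Eb3 G3 Ab3 Db3 | Bb2 Db3 F3 G3 C3 | Ab2 C3 Eb3 F3 Bb2 | G2 Bb2 Db3 Eb3 Ab2 | F2 Ab2 C3 Db3 G2
Each cell is the previous one down a 2nd — so the unit is 5 notes.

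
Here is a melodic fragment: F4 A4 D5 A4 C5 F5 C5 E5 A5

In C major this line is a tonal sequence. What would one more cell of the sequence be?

Unit = 3 notes; the statements start on F4, A4, C5, moving up a 3rd each time.
Statement 4 starts on E5 and keeps the same diatonic contour: E5 G5 C6.

E5 G5 C6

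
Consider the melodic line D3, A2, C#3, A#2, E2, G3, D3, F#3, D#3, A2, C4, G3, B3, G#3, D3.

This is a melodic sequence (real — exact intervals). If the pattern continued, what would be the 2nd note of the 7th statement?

With 5-note cells, note 2 of each statement runs A2, D3, G3.
Extending up a 4th: C4 → F4 → Bb4 → Eb5.

Eb5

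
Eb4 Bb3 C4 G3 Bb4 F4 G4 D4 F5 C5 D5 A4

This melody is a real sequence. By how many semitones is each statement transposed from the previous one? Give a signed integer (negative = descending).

Unit = 4 notes; the statements start on Eb4, Bb4, F5, moving up a 5th each time.
Eb4 to Bb4 spans +7 semitones.

7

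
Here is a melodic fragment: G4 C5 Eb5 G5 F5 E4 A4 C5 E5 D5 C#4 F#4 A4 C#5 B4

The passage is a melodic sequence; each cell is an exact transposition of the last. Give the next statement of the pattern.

A#3 D#4 F#4 A#4 G#4

The 5-note cells begin on G4, E4, C#4 — each down a 3rd from the last.
From A#3 the exact shape gives A#3 D#4 F#4 A#4 G#4.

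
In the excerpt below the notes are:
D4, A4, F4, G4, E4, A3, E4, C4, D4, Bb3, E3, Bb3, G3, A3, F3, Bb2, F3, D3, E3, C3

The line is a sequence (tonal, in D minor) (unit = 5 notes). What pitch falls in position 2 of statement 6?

With 5-note cells, note 2 of each statement runs A4, E4, Bb3, F3.
Carrying that down a 4th forward: C3 → G2.

G2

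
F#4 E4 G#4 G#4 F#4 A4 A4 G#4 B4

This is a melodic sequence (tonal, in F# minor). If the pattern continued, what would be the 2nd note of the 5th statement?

Grouping in 3s, the 2nd note of each cell is E4, F#4, G#4.
Extending up a 2nd: A4 → B4.

B4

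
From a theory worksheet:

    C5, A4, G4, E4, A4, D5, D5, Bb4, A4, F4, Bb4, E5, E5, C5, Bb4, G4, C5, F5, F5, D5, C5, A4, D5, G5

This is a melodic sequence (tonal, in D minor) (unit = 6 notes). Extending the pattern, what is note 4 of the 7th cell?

D5

Grouping in 6s, the 4th note of each cell is E4, F4, G4, A4.
Carrying that up a 2nd forward: Bb4 → C5 → D5.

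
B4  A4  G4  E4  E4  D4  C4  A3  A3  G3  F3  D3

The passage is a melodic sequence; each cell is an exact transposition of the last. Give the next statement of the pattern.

Taking 4-note groups, the heads are B4, E4, A3: the pattern moves down a 5th.
From D3 the exact shape gives D3 C3 Bb2 G2.

D3 C3 Bb2 G2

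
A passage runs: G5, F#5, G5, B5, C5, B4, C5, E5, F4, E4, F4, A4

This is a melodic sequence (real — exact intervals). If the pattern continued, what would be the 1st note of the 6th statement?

Ab2

Grouping in 4s, the 1st note of each cell is G5, C5, F4.
Each moves down a 5th. Continuing: Bb3 → Eb3 → Ab2.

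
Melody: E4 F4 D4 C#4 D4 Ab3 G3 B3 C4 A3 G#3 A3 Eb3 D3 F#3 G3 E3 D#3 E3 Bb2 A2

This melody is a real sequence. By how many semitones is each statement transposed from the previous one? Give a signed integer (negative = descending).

-5

The 7-note cells begin on E4, B3, F#3 — each down a 4th from the last.
E4→B3 is 59 − 64 = -5 semitones.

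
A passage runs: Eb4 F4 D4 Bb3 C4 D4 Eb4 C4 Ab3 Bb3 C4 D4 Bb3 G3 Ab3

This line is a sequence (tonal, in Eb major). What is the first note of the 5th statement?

Taking 5-note groups, the heads are Eb4, D4, C4: the pattern moves down a 2nd.
Extending the heads down a 2nd: Bb3 → Ab3.

Ab3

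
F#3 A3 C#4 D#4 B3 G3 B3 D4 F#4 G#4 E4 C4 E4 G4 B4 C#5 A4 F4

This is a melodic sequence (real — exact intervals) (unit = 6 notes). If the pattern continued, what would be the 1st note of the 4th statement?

A4

With 6-note cells, note 1 of each statement runs F#3, B3, E4.
Each moves up a 4th; the next is A4.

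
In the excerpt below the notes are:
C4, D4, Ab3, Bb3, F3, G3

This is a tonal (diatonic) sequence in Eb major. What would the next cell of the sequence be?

The 2-note cells begin on C4, Ab3, F3 — each down a 3rd from the last.
From D3 the diatonic shape gives D3 Eb3.

D3 Eb3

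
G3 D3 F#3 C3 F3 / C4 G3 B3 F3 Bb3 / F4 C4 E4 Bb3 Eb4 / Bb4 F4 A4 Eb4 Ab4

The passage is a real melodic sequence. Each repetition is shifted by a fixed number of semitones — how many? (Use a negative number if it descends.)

5

The 5-note cells begin on G3, C4, F4, Bb4 — each up a 4th from the last.
G3 to C4 spans +5 semitones.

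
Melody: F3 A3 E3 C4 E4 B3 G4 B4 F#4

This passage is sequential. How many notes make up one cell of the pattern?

9 notes total. Splitting into 3 groups of 3:
F3 A3 E3 | C4 E4 B3 | G4 B4 F#4
That's a consistent up a 5th shift per cell, and no other grouping gives one.

3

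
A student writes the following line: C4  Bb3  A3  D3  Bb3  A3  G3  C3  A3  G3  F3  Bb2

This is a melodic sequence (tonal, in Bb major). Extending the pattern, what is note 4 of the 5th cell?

With 4-note cells, note 4 of each statement runs D3, C3, Bb2.
Each moves down a 2nd. Continuing: A2 → G2.

G2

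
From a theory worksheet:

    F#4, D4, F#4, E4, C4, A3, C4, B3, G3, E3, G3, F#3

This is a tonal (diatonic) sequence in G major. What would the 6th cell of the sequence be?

Taking 4-note groups, the heads are F#4, C4, G3: the pattern moves down a 4th.
Carrying on: D3 → A2 → E2.
From E2 the diatonic shape gives E2 C2 E2 D2.

E2 C2 E2 D2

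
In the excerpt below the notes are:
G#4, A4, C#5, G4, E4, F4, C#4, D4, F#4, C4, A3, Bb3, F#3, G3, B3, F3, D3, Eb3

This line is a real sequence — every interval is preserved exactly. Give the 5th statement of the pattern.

With a 6-note motive the entries are G#4, C#4, F#3, each down a 5th from the previous.
Extending down a 5th: B2 → E2.
So cell 5 is E2 F2 A2 Eb2 C2 Db2.

E2 F2 A2 Eb2 C2 Db2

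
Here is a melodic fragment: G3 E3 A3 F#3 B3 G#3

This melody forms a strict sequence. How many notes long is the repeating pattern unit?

2

There are 6 notes; a 2-note unit gives 3 cells:
G3 E3 | A3 F#3 | B3 G#3
Each cell is the previous one up a 2nd — so the unit is 2 notes.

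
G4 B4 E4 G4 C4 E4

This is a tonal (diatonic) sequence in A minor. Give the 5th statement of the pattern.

F3 A3

Taking 2-note groups, the heads are G4, E4, C4: the pattern moves down a 3rd.
Carrying on: A3 → F3.
So cell 5 is F3 A3.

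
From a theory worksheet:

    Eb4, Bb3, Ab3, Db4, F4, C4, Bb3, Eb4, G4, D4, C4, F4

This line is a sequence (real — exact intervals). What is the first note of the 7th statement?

D#5

The 4-note cells begin on Eb4, F4, G4 — each up a 2nd from the last.
Extending the heads up a 2nd: A4 → B4 → C#5 → D#5.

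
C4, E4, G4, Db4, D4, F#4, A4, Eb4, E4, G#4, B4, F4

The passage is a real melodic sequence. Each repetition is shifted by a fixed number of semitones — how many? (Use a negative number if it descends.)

2

Unit = 4 notes; the statements start on C4, D4, E4, moving up a 2nd each time.
C4 to D4 spans +2 semitones.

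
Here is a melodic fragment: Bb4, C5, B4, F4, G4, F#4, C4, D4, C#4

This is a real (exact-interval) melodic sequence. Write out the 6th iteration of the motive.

A2 B2 A#2

Unit = 3 notes; the statements start on Bb4, F4, C4, moving down a 4th each time.
Carrying on: G3 → D3 → A2.
From A2 the exact shape gives A2 B2 A#2.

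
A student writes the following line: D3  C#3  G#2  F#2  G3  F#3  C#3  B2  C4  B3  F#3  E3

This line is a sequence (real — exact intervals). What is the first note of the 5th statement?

Unit = 4 notes; the statements start on D3, G3, C4, moving up a 4th each time.
Continuing: F4 → Bb4. Statement 5 starts on Bb4.

Bb4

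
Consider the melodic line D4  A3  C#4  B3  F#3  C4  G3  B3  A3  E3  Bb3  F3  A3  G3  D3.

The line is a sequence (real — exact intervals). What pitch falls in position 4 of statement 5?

Grouping in 5s, the 4th note of each cell is B3, A3, G3.
Each moves down a 2nd. Continuing: F3 → Eb3.

Eb3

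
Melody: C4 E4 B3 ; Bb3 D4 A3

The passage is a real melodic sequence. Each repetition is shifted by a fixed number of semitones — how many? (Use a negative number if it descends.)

-2

Taking 3-note groups, the heads are C4, Bb3: the pattern moves down a 2nd.
C4 to Bb3 spans -2 semitones.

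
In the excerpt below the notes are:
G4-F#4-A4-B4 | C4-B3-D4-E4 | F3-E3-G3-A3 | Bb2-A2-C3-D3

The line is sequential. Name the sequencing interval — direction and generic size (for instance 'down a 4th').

down a 5th

The 4-note cells begin on G4, C4, F3, Bb2 — each down a 5th from the last.
G4 to C4 is down a 5th.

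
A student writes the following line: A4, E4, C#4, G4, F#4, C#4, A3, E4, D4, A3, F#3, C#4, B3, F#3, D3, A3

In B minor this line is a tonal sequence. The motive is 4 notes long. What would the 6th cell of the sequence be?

Unit = 4 notes; the statements start on A4, F#4, D4, B3, moving down a 3rd each time.
Continuing the starts: G3 → E3.
From E3 the diatonic shape gives E3 B2 G2 D3.

E3 B2 G2 D3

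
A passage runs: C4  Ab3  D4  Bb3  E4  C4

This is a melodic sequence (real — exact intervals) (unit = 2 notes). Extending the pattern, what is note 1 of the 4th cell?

Grouping in 2s, the 1st note of each cell is C4, D4, E4.
One more up a 2nd gives F#4.

F#4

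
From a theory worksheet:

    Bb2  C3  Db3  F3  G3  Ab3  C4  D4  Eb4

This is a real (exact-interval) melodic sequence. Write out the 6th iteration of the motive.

A5 B5 C6

Unit = 3 notes; the statements start on Bb2, F3, C4, moving up a 5th each time.
Extending up a 5th: G4 → D5 → A5.
So cell 6 is A5 B5 C6.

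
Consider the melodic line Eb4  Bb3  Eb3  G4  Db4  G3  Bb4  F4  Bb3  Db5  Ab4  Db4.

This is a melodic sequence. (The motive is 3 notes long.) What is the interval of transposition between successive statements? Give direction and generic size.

up a 3rd

With a 3-note motive the entries are Eb4, G4, Bb4, Db5, each up a 3rd from the previous.
Eb4 to G4 is up a 3rd.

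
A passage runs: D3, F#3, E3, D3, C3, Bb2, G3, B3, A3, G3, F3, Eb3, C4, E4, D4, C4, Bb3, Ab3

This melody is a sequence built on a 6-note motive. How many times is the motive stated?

18 notes in groups of 6 gives 18/6 = 3 statements.
Starts: D3, G3, C4 — each up a 4th.

3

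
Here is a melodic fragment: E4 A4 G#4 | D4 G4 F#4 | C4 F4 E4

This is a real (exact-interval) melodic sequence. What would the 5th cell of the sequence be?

With a 3-note motive the entries are E4, D4, C4, each down a 2nd from the previous.
Extending down a 2nd: Bb3 → Ab3.
So cell 5 is Ab3 Db4 C4.

Ab3 Db4 C4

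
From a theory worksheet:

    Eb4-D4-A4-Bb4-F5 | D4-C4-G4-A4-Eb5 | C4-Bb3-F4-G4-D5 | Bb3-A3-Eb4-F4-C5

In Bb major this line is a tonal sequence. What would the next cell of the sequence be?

A3 G3 D4 Eb4 Bb4

With a 5-note motive the entries are Eb4, D4, C4, Bb3, each down a 2nd from the previous.
So cell 5 is A3 G3 D4 Eb4 Bb4.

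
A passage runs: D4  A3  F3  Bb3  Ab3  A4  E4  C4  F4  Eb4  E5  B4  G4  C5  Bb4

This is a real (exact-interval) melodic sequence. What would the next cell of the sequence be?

With a 5-note motive the entries are D4, A4, E5, each up a 5th from the previous.
From B5 the exact shape gives B5 F#5 D5 G5 F5.

B5 F#5 D5 G5 F5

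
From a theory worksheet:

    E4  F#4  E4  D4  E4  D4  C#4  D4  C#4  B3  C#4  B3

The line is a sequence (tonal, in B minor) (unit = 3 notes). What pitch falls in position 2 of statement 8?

F#3

Grouping in 3s, the 2nd note of each cell is F#4, E4, D4, C#4.
Carrying that down a 2nd forward: B3 → A3 → G3 → F#3.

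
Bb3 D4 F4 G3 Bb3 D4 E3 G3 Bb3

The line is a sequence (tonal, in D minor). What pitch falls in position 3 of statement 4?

The unit is 3 notes. Position-3 pitches of the 3 shown cells: F4, D4, Bb3.
Each moves down a 3rd; the next is G3.

G3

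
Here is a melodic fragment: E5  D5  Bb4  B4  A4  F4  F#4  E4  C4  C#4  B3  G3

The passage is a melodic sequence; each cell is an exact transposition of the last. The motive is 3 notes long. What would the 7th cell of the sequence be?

A#2 G#2 E2

With a 3-note motive the entries are E5, B4, F#4, C#4, each down a 4th from the previous.
Extending down a 4th: G#3 → D#3 → A#2.
So cell 7 is A#2 G#2 E2.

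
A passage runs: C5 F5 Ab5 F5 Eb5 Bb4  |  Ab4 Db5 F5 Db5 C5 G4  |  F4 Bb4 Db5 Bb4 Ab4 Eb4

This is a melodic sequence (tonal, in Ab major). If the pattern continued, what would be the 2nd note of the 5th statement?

With 6-note cells, note 2 of each statement runs F5, Db5, Bb4.
Extending down a 3rd: G4 → Eb4.

Eb4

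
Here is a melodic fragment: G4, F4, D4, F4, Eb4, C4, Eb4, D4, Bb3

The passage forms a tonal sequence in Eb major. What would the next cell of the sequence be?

D4 C4 Ab3

The 3-note cells begin on G4, F4, Eb4 — each down a 2nd from the last.
Statement 4 starts on D4 and keeps the same diatonic contour: D4 C4 Ab3.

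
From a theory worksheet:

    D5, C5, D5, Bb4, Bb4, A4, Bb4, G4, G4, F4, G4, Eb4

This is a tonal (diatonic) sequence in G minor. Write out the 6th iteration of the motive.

Taking 4-note groups, the heads are D5, Bb4, G4: the pattern moves down a 3rd.
Continuing the starts: Eb4 → C4 → A3.
From A3 the diatonic shape gives A3 G3 A3 F3.

A3 G3 A3 F3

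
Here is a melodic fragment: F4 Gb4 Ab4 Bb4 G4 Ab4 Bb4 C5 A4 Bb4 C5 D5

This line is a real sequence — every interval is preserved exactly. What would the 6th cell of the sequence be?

D#5 E5 F#5 G#5

The 4-note cells begin on F4, G4, A4 — each up a 2nd from the last.
Extending up a 2nd: B4 → C#5 → D#5.
Statement 6 starts on D#5 and keeps the same exact contour: D#5 E5 F#5 G#5.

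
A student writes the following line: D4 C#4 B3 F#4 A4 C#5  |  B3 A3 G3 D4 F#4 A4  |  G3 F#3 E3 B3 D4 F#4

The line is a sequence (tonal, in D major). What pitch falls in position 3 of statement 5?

A2

With 6-note cells, note 3 of each statement runs B3, G3, E3.
Each moves down a 3rd. Continuing: C#3 → A2.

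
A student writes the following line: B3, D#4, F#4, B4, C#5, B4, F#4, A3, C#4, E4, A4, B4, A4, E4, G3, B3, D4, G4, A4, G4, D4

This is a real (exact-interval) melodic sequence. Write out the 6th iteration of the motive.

The 7-note cells begin on B3, A3, G3 — each down a 2nd from the last.
Extending down a 2nd: F3 → Eb3 → Db3.
From Db3 the exact shape gives Db3 F3 Ab3 Db4 Eb4 Db4 Ab3.

Db3 F3 Ab3 Db4 Eb4 Db4 Ab3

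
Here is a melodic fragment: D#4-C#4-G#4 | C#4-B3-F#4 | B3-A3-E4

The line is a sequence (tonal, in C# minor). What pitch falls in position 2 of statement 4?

G#3

The unit is 3 notes. Position-2 pitches of the 3 shown cells: C#4, B3, A3.
From A3, down a 2nd gives G#3.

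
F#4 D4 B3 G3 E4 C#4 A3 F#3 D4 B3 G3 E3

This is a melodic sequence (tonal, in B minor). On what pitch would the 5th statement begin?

B3

The 4-note cells begin on F#4, E4, D4 — each down a 2nd from the last.
Continuing: C#4 → B3. Statement 5 starts on B3.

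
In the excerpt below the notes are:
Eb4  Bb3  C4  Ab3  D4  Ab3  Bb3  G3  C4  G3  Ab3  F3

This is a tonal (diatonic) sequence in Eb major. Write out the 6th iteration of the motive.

G3 D3 Eb3 C3

Unit = 4 notes; the statements start on Eb4, D4, C4, moving down a 2nd each time.
Carrying on: Bb3 → Ab3 → G3.
Statement 6 starts on G3 and keeps the same diatonic contour: G3 D3 Eb3 C3.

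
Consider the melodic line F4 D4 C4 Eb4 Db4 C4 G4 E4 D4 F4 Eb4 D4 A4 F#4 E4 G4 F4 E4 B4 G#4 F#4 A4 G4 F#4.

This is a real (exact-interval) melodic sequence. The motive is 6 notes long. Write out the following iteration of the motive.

Unit = 6 notes; the statements start on F4, G4, A4, B4, moving up a 2nd each time.
Statement 5 starts on C#5 and keeps the same exact contour: C#5 A#4 G#4 B4 A4 G#4.

C#5 A#4 G#4 B4 A4 G#4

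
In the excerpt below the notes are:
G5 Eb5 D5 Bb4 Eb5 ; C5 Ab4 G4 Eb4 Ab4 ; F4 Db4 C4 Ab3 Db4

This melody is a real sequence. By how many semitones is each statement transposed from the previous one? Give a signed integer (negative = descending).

With a 5-note motive the entries are G5, C5, F4, each down a 5th from the previous.
G5→C5 is 72 − 79 = -7 semitones.

-7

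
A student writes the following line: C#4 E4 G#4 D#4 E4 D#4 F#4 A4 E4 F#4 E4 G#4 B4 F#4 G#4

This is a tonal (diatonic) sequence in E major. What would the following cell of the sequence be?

Taking 5-note groups, the heads are C#4, D#4, E4: the pattern moves up a 2nd.
So cell 4 is F#4 A4 C#5 G#4 A4.

F#4 A4 C#5 G#4 A4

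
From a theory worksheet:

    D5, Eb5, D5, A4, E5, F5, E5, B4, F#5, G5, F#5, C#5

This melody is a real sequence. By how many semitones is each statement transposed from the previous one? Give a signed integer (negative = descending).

The 4-note cells begin on D5, E5, F#5 — each up a 2nd from the last.
D5 to E5 spans +2 semitones.

2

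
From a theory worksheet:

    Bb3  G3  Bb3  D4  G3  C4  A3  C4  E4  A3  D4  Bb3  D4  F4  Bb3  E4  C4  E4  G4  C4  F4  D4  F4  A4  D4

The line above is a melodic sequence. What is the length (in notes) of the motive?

There are 25 notes; a 5-note unit gives 5 cells:
Bb3 G3 Bb3 D4 G3 | C4 A3 C4 E4 A3 | D4 Bb3 D4 F4 Bb3 | E4 C4 E4 G4 C4 | F4 D4 F4 A4 D4
That's a consistent up a 2nd shift per cell, and no other grouping gives one.

5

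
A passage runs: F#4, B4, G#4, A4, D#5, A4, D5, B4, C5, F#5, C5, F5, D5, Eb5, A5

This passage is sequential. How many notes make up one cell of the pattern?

There are 15 notes; a 5-note unit gives 3 cells:
F#4 B4 G#4 A4 D#5 | A4 D5 B4 C5 F#5 | C5 F5 D5 Eb5 A5
Every group is a transposition up a 3rd of the one before; no shorter unit works.

5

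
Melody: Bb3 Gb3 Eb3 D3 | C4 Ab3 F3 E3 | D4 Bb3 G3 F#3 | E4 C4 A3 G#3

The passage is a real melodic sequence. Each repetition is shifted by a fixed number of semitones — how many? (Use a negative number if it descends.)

The 4-note cells begin on Bb3, C4, D4, E4 — each up a 2nd from the last.
Bb3→C4 is 60 − 58 = 2 semitones.

2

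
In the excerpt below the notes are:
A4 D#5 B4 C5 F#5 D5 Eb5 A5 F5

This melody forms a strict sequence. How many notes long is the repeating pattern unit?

3

There are 9 notes; a 3-note unit gives 3 cells:
A4 D#5 B4 | C5 F#5 D5 | Eb5 A5 F5
Each cell is the previous one up a 3rd — so the unit is 3 notes.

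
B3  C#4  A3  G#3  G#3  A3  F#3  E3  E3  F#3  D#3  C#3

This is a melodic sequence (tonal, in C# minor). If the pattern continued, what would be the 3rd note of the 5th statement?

G#2

The unit is 4 notes. Position-3 pitches of the 3 shown cells: A3, F#3, D#3.
Carrying that down a 3rd forward: B2 → G#2.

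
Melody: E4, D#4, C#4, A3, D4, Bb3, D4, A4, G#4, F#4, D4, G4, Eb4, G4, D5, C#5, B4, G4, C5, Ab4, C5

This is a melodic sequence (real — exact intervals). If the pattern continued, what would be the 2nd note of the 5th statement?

B5

The unit is 7 notes. Position-2 pitches of the 3 shown cells: D#4, G#4, C#5.
Each moves up a 4th. Continuing: F#5 → B5.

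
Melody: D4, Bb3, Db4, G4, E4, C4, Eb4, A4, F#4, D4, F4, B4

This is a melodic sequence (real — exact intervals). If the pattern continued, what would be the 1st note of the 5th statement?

A#4

With 4-note cells, note 1 of each statement runs D4, E4, F#4.
Each moves up a 2nd. Continuing: G#4 → A#4.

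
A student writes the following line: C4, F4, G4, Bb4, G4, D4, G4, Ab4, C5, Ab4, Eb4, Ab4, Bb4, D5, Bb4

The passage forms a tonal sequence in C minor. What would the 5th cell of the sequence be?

Unit = 5 notes; the statements start on C4, D4, Eb4, moving up a 2nd each time.
Continuing the starts: F4 → G4.
So cell 5 is G4 C5 D5 F5 D5.

G4 C5 D5 F5 D5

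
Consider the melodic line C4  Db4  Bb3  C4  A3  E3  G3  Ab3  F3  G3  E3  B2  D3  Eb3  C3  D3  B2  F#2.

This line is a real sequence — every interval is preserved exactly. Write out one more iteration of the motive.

A2 Bb2 G2 A2 F#2 C#2

The 6-note cells begin on C4, G3, D3 — each down a 4th from the last.
From A2 the exact shape gives A2 Bb2 G2 A2 F#2 C#2.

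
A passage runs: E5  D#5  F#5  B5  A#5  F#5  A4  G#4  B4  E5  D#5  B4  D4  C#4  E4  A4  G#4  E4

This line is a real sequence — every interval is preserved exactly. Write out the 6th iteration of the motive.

F2 E2 G2 C3 B2 G2

Taking 6-note groups, the heads are E5, A4, D4: the pattern moves down a 5th.
Extending down a 5th: G3 → C3 → F2.
From F2 the exact shape gives F2 E2 G2 C3 B2 G2.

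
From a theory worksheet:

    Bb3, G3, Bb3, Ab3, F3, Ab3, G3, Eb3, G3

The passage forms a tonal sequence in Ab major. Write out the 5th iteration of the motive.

Eb3 C3 Eb3

With a 3-note motive the entries are Bb3, Ab3, G3, each down a 2nd from the previous.
Carrying on: F3 → Eb3.
So cell 5 is Eb3 C3 Eb3.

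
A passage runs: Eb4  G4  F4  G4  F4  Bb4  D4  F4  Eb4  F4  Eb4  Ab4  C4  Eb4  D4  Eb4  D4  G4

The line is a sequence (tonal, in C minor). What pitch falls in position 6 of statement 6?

D4

Grouping in 6s, the 6th note of each cell is Bb4, Ab4, G4.
Carrying that down a 2nd forward: F4 → Eb4 → D4.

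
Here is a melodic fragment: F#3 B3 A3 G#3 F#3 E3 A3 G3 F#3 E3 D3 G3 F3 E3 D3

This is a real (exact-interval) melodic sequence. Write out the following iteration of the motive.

C3 F3 Eb3 D3 C3

Taking 5-note groups, the heads are F#3, E3, D3: the pattern moves down a 2nd.
So cell 4 is C3 F3 Eb3 D3 C3.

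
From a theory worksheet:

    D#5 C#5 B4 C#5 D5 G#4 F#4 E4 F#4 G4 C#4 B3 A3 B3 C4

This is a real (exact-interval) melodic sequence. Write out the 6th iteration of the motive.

E2 D2 C2 D2 Eb2

The 5-note cells begin on D#5, G#4, C#4 — each down a 5th from the last.
Extending down a 5th: F#3 → B2 → E2.
Statement 6 starts on E2 and keeps the same exact contour: E2 D2 C2 D2 Eb2.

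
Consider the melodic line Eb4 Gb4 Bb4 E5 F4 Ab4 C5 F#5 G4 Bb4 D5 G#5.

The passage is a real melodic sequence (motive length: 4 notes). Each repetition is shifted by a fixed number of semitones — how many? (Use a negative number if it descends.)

2

The 4-note cells begin on Eb4, F4, G4 — each up a 2nd from the last.
Eb4 to F4 spans +2 semitones.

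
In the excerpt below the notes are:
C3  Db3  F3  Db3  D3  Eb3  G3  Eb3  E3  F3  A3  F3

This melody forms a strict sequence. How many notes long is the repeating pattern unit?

12 notes total. Splitting into 3 groups of 4:
C3 Db3 F3 Db3 | D3 Eb3 G3 Eb3 | E3 F3 A3 F3
Every group is a transposition up a 2nd of the one before; no shorter unit works.

4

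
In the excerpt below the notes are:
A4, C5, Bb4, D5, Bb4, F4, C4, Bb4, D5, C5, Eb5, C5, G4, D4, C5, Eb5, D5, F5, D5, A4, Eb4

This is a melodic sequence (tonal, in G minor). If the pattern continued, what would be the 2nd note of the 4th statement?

F5

With 7-note cells, note 2 of each statement runs C5, D5, Eb5.
Each moves up a 2nd; the next is F5.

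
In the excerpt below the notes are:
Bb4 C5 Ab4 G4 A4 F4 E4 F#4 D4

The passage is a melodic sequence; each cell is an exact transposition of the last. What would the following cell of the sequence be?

C#4 D#4 B3

Taking 3-note groups, the heads are Bb4, G4, E4: the pattern moves down a 3rd.
From C#4 the exact shape gives C#4 D#4 B3.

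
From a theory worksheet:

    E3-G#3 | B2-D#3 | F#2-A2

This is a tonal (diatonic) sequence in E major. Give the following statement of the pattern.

C#2 E2

Taking 2-note groups, the heads are E3, B2, F#2: the pattern moves down a 4th.
So cell 4 is C#2 E2.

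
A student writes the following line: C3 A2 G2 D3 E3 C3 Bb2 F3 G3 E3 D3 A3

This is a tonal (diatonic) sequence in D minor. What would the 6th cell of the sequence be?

The 4-note cells begin on C3, E3, G3 — each up a 3rd from the last.
Carrying on: Bb3 → D4 → F4.
Statement 6 starts on F4 and keeps the same diatonic contour: F4 D4 C4 G4.

F4 D4 C4 G4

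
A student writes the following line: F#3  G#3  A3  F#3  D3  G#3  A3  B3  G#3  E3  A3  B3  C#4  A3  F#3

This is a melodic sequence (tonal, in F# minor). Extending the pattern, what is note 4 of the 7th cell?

E4

The unit is 5 notes. Position-4 pitches of the 3 shown cells: F#3, G#3, A3.
Carrying that up a 2nd forward: B3 → C#4 → D4 → E4.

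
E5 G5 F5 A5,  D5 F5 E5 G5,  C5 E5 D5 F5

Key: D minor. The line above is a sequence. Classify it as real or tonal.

Every note is diatonic to D minor.
Cell 1 has -2 semitones from note 2 to 3, but cell 2 has -1 — the interval quality changes while the contour stays the same, which is the hallmark of a tonal sequence.

tonal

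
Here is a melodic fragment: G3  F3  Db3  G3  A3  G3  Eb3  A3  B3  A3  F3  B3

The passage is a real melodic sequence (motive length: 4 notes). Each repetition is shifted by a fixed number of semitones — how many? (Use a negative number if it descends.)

With a 4-note motive the entries are G3, A3, B3, each up a 2nd from the previous.
G3→A3 is 57 − 55 = 2 semitones.

2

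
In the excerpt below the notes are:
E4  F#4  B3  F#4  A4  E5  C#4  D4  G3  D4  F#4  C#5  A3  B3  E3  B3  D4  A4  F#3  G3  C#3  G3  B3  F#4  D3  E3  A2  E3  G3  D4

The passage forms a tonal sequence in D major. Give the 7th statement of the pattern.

Unit = 6 notes; the statements start on E4, C#4, A3, F#3, D3, moving down a 3rd each time.
Extending down a 3rd: B2 → G2.
Statement 7 starts on G2 and keeps the same diatonic contour: G2 A2 D2 A2 C#3 G3.

G2 A2 D2 A2 C#3 G3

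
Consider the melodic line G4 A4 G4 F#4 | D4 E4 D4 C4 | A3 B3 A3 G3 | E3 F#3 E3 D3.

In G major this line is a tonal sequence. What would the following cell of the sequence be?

B2 C3 B2 A2

With a 4-note motive the entries are G4, D4, A3, E3, each down a 4th from the previous.
From B2 the diatonic shape gives B2 C3 B2 A2.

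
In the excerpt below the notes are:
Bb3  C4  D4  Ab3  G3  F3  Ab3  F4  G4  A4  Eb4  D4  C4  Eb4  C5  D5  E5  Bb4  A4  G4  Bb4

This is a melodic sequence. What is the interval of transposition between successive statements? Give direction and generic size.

up a 5th

Unit = 7 notes; the statements start on Bb3, F4, C5, moving up a 5th each time.
Bb3 to F4 is up a 5th.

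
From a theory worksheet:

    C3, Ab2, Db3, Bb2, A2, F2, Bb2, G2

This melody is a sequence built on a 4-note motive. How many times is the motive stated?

2

8 notes in groups of 4 gives 8/4 = 2 statements.
Starts: C3, A2 — each down a 3rd.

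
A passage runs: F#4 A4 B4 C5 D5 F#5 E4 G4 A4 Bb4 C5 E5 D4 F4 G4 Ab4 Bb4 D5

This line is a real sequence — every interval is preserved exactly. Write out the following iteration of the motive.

C4 Eb4 F4 Gb4 Ab4 C5

The 6-note cells begin on F#4, E4, D4 — each down a 2nd from the last.
From C4 the exact shape gives C4 Eb4 F4 Gb4 Ab4 C5.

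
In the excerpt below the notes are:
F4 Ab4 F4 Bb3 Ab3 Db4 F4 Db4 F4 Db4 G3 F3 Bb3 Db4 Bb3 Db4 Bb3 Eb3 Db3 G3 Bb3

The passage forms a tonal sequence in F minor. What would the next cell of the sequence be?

G3 Bb3 G3 C3 Bb2 Eb3 G3

Unit = 7 notes; the statements start on F4, Db4, Bb3, moving down a 3rd each time.
Statement 4 starts on G3 and keeps the same diatonic contour: G3 Bb3 G3 C3 Bb2 Eb3 G3.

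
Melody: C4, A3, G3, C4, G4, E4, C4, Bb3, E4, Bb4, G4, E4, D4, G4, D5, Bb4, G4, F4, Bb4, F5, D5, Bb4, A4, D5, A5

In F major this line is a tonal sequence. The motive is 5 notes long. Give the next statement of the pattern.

The 5-note cells begin on C4, E4, G4, Bb4, D5 — each up a 3rd from the last.
From F5 the diatonic shape gives F5 D5 C5 F5 C6.

F5 D5 C5 F5 C6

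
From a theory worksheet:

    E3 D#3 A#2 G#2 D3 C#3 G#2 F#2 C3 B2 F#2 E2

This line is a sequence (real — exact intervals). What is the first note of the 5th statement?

Ab2

Unit = 4 notes; the statements start on E3, D3, C3, moving down a 2nd each time.
Continuing: Bb2 → Ab2. Statement 5 starts on Ab2.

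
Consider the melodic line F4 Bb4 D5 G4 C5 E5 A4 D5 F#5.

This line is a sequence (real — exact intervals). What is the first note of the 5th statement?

C#5

The 3-note cells begin on F4, G4, A4 — each up a 2nd from the last.
Continuing: B4 → C#5. Statement 5 starts on C#5.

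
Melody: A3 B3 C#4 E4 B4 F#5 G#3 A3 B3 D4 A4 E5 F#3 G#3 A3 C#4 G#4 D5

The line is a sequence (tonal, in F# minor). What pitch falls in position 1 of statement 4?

E3

With 6-note cells, note 1 of each statement runs A3, G#3, F#3.
Each moves down a 2nd; the next is E3.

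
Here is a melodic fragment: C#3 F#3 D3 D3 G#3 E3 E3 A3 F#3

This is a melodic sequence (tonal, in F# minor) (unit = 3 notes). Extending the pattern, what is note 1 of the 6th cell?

Grouping in 3s, the 1st note of each cell is C#3, D3, E3.
Each moves up a 2nd. Continuing: F#3 → G#3 → A3.

A3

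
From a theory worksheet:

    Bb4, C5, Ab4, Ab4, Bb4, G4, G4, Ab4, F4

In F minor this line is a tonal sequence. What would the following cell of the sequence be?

The 3-note cells begin on Bb4, Ab4, G4 — each down a 2nd from the last.
So cell 4 is F4 G4 Eb4.

F4 G4 Eb4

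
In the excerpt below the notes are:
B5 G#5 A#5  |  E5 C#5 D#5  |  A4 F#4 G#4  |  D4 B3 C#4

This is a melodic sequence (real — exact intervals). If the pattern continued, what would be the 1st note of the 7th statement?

F2

With 3-note cells, note 1 of each statement runs B5, E5, A4, D4.
Extending down a 5th: G3 → C3 → F2.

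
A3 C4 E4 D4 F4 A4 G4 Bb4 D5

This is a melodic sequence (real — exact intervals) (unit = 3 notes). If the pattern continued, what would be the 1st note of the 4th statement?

C5

With 3-note cells, note 1 of each statement runs A3, D4, G4.
From G4, up a 4th gives C5.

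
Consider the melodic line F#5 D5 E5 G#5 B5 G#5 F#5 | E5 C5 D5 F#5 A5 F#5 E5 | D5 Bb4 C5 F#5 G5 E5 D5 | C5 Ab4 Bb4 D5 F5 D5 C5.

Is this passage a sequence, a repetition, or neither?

Note 4 of cell 3 is F#5; if this were a sequence it would be E5. No unit length gives a consistent transposition pattern.

neither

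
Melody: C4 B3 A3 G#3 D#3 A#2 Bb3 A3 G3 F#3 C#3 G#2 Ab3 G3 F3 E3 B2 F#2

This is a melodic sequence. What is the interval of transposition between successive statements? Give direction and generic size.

With a 6-note motive the entries are C4, Bb3, Ab3, each down a 2nd from the previous.
From C4 to Bb3: down a 2nd.

down a 2nd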